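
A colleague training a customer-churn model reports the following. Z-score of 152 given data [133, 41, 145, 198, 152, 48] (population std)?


μ = 119.5, σ = 56.7531
z = (152 - 119.5)/56.7531 = 0.5727

0.5727


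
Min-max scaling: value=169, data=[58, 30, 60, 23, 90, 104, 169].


min=23, max=169
(169-23)/(169-23) = 146/146 = 1.0

1.0


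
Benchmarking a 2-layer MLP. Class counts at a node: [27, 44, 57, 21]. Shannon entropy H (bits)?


Probabilities: [27/149, 44/149, 57/149, 21/149] ≈ [0.1812, 0.2953, 0.3826, 0.1409]
H = -((27/149)·log₂(27/149) + (44/149)·log₂(44/149) + (57/149)·log₂(57/149) + (21/149)·log₂(21/149))
  = 1.8949 bits

1.8949 bits


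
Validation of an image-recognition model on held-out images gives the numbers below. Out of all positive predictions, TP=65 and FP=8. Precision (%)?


Precision = TP/(TP+FP)
= 65/(65+8)
= 65/73 = 89.04%

89.04%


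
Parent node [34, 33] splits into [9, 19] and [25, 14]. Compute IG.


Parent = [34, 33], H_parent = 0.9998
H_left = 0.9059 (n=28), H_right = 0.9418 (n=39)
H_children = (28/67)·0.9059 + (39/67)·0.9418 = 0.9268
IG = 0.9998 - 0.9268 = 0.073

0.073


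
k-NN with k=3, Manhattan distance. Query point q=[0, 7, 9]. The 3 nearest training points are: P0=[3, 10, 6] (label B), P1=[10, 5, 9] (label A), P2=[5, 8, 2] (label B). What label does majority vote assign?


d(q,P0) = 9  (label B)
d(q,P1) = 12  (label A)
d(q,P2) = 13  (label B)
Votes: A=1, B=2
Majority → B

B


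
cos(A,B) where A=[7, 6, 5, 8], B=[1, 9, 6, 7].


A·B = 7·1 + 6·9 + 5·6 + 8·7 = 147
‖A‖ = √174 = 13.1909, ‖B‖ = √167 = 12.9228
cos = 147/(√174·√167) = 147/√29058 = 0.8624

0.8624


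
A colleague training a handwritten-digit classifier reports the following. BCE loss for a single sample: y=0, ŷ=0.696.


BCE = -[y·ln(p) + (1-y)·ln(1-p)]
= -0 - 1·ln(1-0.696)
= -ln(0.304) = 1.1907

1.1907


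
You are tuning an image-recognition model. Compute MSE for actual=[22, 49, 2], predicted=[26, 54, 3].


Squared errors: (22-26)²=16, (49-54)²=25, (2-3)²=1
Sum = 42
MSE = 42/3 = 14

14


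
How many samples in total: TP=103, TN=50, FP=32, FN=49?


Total = TP + TN + FP + FN
= 103 + 50 + 32 + 49
= 234
(Predicted positive: 135, predicted negative: 99)

234


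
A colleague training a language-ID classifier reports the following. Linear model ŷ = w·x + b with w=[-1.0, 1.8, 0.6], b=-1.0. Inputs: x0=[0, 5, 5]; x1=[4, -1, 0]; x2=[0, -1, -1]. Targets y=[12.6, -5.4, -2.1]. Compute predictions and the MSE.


ŷ0 = (-1.0)·(0) + (1.8)·(5) + (0.6)·(5) - 1.0 = 11.0
ŷ1 = (-1.0)·(4) + (1.8)·(-1) + (0.6)·(0) - 1.0 = -6.8
ŷ2 = (-1.0)·(0) + (1.8)·(-1) + (0.6)·(-1) - 1.0 = -3.4
errors² = [2.56, 1.96, 1.69]
MSE = 6.2100/3 = 2.07

2.07


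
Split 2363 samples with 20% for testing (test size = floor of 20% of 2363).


Test = ⌊2363·20/100⌋ = 472
Train = 2363 - 472 = 1891

Train: 1891, Test: 472


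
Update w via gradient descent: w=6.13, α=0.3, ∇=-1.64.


w_new = w - α·∇
= 6.13 - 0.3·-1.64
= 6.13 + 0.492
= 6.622

6.622


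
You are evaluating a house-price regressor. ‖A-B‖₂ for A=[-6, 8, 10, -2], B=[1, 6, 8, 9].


d = √((-6-1)² + (8-6)² + (10-8)² + (-2-9)²)
  = √(49 + 4 + 4 + 121)
  = √178 = 13.3417

13.3417


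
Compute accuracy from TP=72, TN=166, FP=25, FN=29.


Accuracy = (TP+TN)/(TP+TN+FP+FN)
= (72+166)/(292)
= 238/292 = 81.51%

81.51%


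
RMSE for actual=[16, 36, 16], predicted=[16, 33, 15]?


MSE = 10/3 = 3.3333
RMSE = √(10/3) = 1.8257

1.8257


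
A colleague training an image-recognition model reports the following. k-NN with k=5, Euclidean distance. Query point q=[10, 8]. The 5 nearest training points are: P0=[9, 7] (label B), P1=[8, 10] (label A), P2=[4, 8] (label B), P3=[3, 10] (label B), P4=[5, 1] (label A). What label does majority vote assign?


d(q,P0) = 1.4142  (label B)
d(q,P1) = 2.8284  (label A)
d(q,P2) = 6.0  (label B)
d(q,P3) = 7.2801  (label B)
d(q,P4) = 8.6023  (label A)
Votes: A=2, B=3
Majority → B

B


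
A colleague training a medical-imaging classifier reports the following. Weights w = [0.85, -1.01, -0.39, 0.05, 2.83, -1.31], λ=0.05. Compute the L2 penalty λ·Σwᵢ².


‖w‖₂² = (0.85)² + (-1.01)² + (-0.39)² + (0.05)² + (2.83)² + (-1.31)²
     = 0.7225 + 1.0201 + 0.1521 + 0.0025 + 8.0089 + 1.7161
     = 11.6222
λ·‖w‖₂² = 0.05·11.6222 = 0.58111

0.58111


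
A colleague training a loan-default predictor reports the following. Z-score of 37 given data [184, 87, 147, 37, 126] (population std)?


μ = 116.2, σ = 50.5308
z = (37 - 116.2)/50.5308 = -1.5674

-1.5674


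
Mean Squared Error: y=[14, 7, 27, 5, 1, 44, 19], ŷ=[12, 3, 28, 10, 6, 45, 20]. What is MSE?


Squared errors: (14-12)²=4, (7-3)²=16, (27-28)²=1, (5-10)²=25, (1-6)²=25, (44-45)²=1, (19-20)²=1
Sum = 73
MSE = 73/7 = 73/7

73/7


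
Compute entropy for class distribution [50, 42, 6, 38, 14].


Probabilities: [50/150, 42/150, 6/150, 38/150, 14/150] ≈ [0.3333, 0.28, 0.04, 0.2533, 0.0933]
H = -((50/150)·log₂(50/150) + (42/150)·log₂(42/150) + (6/150)·log₂(6/150) + (38/150)·log₂(38/150) + (14/150)·log₂(14/150))
  = 2.0495 bits

2.0495 bits


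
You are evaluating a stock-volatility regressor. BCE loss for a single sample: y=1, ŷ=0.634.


BCE = -[y·ln(p) + (1-y)·ln(1-p)]
= -1·ln(0.634) - 0
= -ln(0.634) = 0.4557

0.4557


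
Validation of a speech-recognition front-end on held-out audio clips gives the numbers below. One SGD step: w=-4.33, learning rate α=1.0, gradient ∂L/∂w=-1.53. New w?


w_new = w - α·∇
= -4.33 - 1.0·-1.53
= -4.33 + 1.53
= -2.8

-2.8


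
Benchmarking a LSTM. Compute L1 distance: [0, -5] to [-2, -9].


d = |0+ 2| + |-5+ 9|
  = 2 + 4
  = 6

6


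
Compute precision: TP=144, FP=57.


Precision = TP/(TP+FP)
= 144/(144+57)
= 144/201 = 71.64%

71.64%


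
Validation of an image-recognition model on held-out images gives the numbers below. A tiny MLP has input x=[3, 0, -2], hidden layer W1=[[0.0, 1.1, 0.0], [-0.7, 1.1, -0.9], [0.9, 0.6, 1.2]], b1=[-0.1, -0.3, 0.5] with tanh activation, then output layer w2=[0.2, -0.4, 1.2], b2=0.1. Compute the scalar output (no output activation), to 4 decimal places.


z1[0] = (0.0)·(3) + (1.1)·(0) + (0.0)·(-2) - 0.1 = -0.1
z1[1] = (-0.7)·(3) + (1.1)·(0) + (-0.9)·(-2) - 0.3 = -0.6
z1[2] = (0.9)·(3) + (0.6)·(0) + (1.2)·(-2) + 0.5 = 0.8
h = tanh(z1) = [-0.0997, -0.537, 0.664]
output = (0.2)·(-0.0997) + (-0.4)·(-0.537) + (1.2)·(0.664) + 0.1 = 1.0917

1.0917


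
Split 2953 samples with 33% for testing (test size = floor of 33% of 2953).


Test = ⌊2953·33/100⌋ = 974
Train = 2953 - 974 = 1979

Train: 1979, Test: 974


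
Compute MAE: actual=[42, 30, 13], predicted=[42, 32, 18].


Absolute errors: |42-42|=0, |30-32|=2, |13-18|=5
Sum = 7
MAE = 7/3 = 7/3

7/3


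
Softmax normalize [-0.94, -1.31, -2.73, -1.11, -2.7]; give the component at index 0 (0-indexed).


Exponentials: e^-0.94=0.3906, e^-1.31=0.2698, e^-2.73=0.0652, e^-1.11=0.3296, e^-2.7=0.0672
Sum = 1.1224
Softmax = [0.348, 0.2404, 0.0581, 0.2936, 0.0599]
p[0] = 0.3906/1.1224 = 0.348

0.348


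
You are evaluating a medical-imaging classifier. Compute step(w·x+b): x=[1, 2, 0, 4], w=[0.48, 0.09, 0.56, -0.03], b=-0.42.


z = (1)·(0.48) + (2)·(0.09) + (0)·(0.56) + (4)·(-0.03) - 0.42
  = 0.12
step(z) = 1 (z≥0)

1


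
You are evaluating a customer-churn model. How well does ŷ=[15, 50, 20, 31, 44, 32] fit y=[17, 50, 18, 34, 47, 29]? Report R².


ȳ = 32.5
SS_res = Σ(y-ŷ)² = 35
SS_tot = Σ(y-ȳ)² = 981.5
R² = 1 - SS_res/SS_tot = 1 - 0.0357 = 0.9643

0.9643


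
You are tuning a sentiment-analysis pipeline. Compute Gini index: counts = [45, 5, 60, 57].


Probabilities: [45/167, 5/167, 60/167, 57/167] ≈ [0.2695, 0.0299, 0.3593, 0.3413]
Σpᵢ² = (2025 + 25 + 3600 + 3249)/167² = 8899/27889
Gini = 1 - Σpᵢ² = 1 - 8899/27889 = 0.6809

0.6809


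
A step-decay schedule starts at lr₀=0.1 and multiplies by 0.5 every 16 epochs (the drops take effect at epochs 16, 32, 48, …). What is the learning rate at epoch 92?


n_drops = ⌊92/16⌋ = 5
lr = 0.1·0.5^5 = 0.1·0.03125 = 0.003125

0.003125


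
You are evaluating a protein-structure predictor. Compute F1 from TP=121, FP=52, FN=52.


Precision = 121/173 = 0.6994
Recall = 121/173 = 0.6994
F1 = 2·P·R/(P+R) = 2·TP/(2·TP+FP+FN) = 242/(242+52+52) = 242/346 = 0.6994

0.6994


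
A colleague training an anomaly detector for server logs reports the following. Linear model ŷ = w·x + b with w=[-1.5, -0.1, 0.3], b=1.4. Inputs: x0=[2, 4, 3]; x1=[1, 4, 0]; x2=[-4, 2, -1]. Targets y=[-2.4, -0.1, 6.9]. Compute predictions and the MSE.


ŷ0 = (-1.5)·(2) + (-0.1)·(4) + (0.3)·(3) + 1.4 = -1.1
ŷ1 = (-1.5)·(1) + (-0.1)·(4) + (0.3)·(0) + 1.4 = -0.5
ŷ2 = (-1.5)·(-4) + (-0.1)·(2) + (0.3)·(-1) + 1.4 = 6.9
errors² = [1.69, 0.16, 0.0]
MSE = 1.8500/3 = 0.6167

0.6167


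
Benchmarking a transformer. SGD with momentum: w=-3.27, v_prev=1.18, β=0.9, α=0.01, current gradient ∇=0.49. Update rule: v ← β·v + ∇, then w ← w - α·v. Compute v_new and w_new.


v_new = 0.9·1.18 + 0.49 = 1.062 + 0.49 = 1.552
w_new = -3.27 - 0.01·1.552 = -3.27 - 0.01552 = -3.28552

v_new=1.552, w_new=-3.28552


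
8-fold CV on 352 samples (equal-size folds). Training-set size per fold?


Fold size = 352/8 = 44
Training per fold = 352 - 44 = 308

308


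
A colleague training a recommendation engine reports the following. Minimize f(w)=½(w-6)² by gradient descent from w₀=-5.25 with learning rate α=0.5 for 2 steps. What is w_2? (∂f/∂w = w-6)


step 1: grad = -5.25-6 = -11.25; w = -5.25 - 0.5·(-11.25) = 0.375
step 2: grad = 0.375-6 = -5.625; w = 0.375 - 0.5·(-5.625) = 3.1875

3.1875


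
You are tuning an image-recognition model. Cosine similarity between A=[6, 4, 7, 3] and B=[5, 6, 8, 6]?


A·B = 6·5 + 4·6 + 7·8 + 3·6 = 128
‖A‖ = √110 = 10.4881, ‖B‖ = √161 = 12.6886
cos = 128/(√110·√161) = 128/√17710 = 0.9618

0.9618


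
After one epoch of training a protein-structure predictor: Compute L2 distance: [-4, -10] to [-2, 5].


d = √((-4+ 2)² + (-10-5)²)
  = √(4 + 225)
  = √229 = 15.1327

15.1327


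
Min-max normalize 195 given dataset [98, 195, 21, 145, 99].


min=21, max=195
(195-21)/(195-21) = 174/174 = 1.0

1.0


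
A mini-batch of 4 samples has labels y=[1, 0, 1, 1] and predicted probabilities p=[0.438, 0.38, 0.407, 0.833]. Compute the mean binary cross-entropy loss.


L[0] = -ln(0.438) = 0.8255
L[1] = -ln(1-0.38) = -ln(0.62) = 0.478
L[2] = -ln(0.407) = 0.8989
L[3] = -ln(0.833) = 0.1827
mean = (0.8255 + 0.478 + 0.8989 + 0.1827)/4 = 0.5963

0.5963


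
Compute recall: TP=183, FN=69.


Recall = TP/(TP+FN)
= 183/(183+69)
= 183/252 = 72.62%

72.62%


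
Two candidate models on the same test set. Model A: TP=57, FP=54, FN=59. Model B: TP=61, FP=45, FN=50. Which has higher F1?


Model A: P=57/111=0.5135, R=57/116=0.4914, F1=2PR/(P+R)=2TP/(2TP+FP+FN)=114/227=0.5022
Model B: P=61/106=0.5755, R=61/111=0.5495, F1=2PR/(P+R)=2TP/(2TP+FP+FN)=122/217=0.5622
0.5022 < 0.5622 → Model B

Model B


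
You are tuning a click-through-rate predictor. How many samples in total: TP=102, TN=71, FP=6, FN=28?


Total = TP + TN + FP + FN
= 102 + 71 + 6 + 28
= 207
(Predicted positive: 108, predicted negative: 99)

207


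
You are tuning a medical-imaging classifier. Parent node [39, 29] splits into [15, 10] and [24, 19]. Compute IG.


Parent = [39, 29], H_parent = 0.9843
H_left = 0.971 (n=25), H_right = 0.9902 (n=43)
H_children = (25/68)·0.971 + (43/68)·0.9902 = 0.9831
IG = 0.9843 - 0.9831 = 0.0012

0.0012


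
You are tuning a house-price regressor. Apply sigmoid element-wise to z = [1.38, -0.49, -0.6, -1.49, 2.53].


σ(1.38) = 1/(1+e^-1.38) = 0.799
σ(-0.49) = 1/(1+e^0.49) = 0.3799
σ(-0.6) = 1/(1+e^0.6) = 0.3543
σ(-1.49) = 1/(1+e^1.49) = 0.1839
σ(2.53) = 1/(1+e^-2.53) = 0.9262
result = [0.799, 0.3799, 0.3543, 0.1839, 0.9262]

[0.799, 0.3799, 0.3543, 0.1839, 0.9262]


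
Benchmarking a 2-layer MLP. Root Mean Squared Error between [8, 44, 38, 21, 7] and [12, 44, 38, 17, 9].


MSE = 36/5 = 7.2
RMSE = √(36/5) = 2.6833

2.6833


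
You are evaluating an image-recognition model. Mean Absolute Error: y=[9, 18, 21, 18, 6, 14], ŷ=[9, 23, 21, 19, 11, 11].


Absolute errors: |9-9|=0, |18-23|=5, |21-21|=0, |18-19|=1, |6-11|=5, |14-11|=3
Sum = 14
MAE = 14/6 = 7/3

7/3


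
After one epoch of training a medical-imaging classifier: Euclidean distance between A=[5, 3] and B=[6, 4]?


d = √((5-6)² + (3-4)²)
  = √(1 + 1)
  = √2 = 1.4142

1.4142


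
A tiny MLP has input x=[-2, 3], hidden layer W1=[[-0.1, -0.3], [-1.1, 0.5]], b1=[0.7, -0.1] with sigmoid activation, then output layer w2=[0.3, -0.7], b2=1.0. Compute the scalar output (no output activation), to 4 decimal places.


z1[0] = (-0.1)·(-2) + (-0.3)·(3) + 0.7 = 0.0
z1[1] = (-1.1)·(-2) + (0.5)·(3) - 0.1 = 3.6
h = sigmoid(z1) = [0.5, 0.9734]
output = (0.3)·(0.5) + (-0.7)·(0.9734) + 1.0 = 0.4686

0.4686


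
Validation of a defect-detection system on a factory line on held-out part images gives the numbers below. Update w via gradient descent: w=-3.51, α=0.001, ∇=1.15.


w_new = w - α·∇
= -3.51 - 0.001·1.15
= -3.51 - 0.00115
= -3.51115

-3.51115


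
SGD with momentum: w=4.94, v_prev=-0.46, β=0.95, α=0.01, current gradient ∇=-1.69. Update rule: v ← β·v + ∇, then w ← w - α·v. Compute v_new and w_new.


v_new = 0.95·-0.46 - 1.69 = -0.437 - 1.69 = -2.127
w_new = 4.94 - 0.01·-2.127 = 4.94 + 0.02127 = 4.96127

v_new=-2.127, w_new=4.96127


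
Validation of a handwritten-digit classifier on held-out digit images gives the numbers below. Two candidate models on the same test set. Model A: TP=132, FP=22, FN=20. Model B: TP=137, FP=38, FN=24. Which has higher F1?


Model A: P=132/154=0.8571, R=132/152=0.8684, F1=2PR/(P+R)=2TP/(2TP+FP+FN)=264/306=0.8627
Model B: P=137/175=0.7829, R=137/161=0.8509, F1=2PR/(P+R)=2TP/(2TP+FP+FN)=274/336=0.8155
0.8627 > 0.8155 → Model A

Model A


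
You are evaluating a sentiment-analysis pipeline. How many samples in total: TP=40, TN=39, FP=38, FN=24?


Total = TP + TN + FP + FN
= 40 + 39 + 38 + 24
= 141
(Predicted positive: 78, predicted negative: 63)

141


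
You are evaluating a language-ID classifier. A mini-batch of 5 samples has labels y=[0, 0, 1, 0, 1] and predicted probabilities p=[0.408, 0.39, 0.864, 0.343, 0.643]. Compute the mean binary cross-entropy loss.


L[0] = -ln(1-0.408) = -ln(0.592) = 0.5242
L[1] = -ln(1-0.39) = -ln(0.61) = 0.4943
L[2] = -ln(0.864) = 0.1462
L[3] = -ln(1-0.343) = -ln(0.657) = 0.4201
L[4] = -ln(0.643) = 0.4416
mean = (0.5242 + 0.4943 + 0.1462 + 0.4201 + 0.4416)/5 = 0.4053

0.4053


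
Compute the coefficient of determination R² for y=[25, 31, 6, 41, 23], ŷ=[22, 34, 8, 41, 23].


ȳ = 25.2
SS_res = Σ(y-ŷ)² = 22
SS_tot = Σ(y-ȳ)² = 656.8
R² = 1 - SS_res/SS_tot = 1 - 0.0335 = 0.9665

0.9665


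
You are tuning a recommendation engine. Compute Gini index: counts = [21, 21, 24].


Probabilities: [21/66, 21/66, 24/66] ≈ [0.3182, 0.3182, 0.3636]
Σpᵢ² = (441 + 441 + 576)/66² = 1458/4356
Gini = 1 - Σpᵢ² = 1 - 1458/4356 = 0.6653

0.6653


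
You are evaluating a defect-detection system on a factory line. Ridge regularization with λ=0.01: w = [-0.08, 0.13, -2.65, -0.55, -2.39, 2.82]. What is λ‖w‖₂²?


‖w‖₂² = (-0.08)² + (0.13)² + (-2.65)² + (-0.55)² + (-2.39)² + (2.82)²
     = 0.0064 + 0.0169 + 7.0225 + 0.3025 + 5.7121 + 7.9524
     = 21.0128
λ·‖w‖₂² = 0.01·21.0128 = 0.210128

0.210128


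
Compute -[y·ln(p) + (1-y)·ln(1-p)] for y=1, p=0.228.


BCE = -[y·ln(p) + (1-y)·ln(1-p)]
= -1·ln(0.228) - 0
= -ln(0.228) = 1.4784

1.4784


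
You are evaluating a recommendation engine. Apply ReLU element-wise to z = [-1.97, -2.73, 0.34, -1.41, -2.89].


ReLU(-1.97) = max(0, -1.97) = 0.0
ReLU(-2.73) = max(0, -2.73) = 0.0
ReLU(0.34) = max(0, 0.34) = 0.34
ReLU(-1.41) = max(0, -1.41) = 0.0
ReLU(-2.89) = max(0, -2.89) = 0.0
result = [0.0, 0.0, 0.34, 0.0, 0.0]

[0.0, 0.0, 0.34, 0.0, 0.0]


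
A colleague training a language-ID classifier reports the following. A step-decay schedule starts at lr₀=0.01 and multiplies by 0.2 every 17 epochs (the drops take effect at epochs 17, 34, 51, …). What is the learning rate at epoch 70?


n_drops = ⌊70/17⌋ = 4
lr = 0.01·0.2^4 = 0.01·0.0016 = 0.000016

0.000016


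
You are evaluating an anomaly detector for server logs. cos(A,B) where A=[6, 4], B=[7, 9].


A·B = 6·7 + 4·9 = 78
‖A‖ = √52 = 7.2111, ‖B‖ = √130 = 11.4018
cos = 78/(√52·√130) = 78/√6760 = 0.9487

0.9487


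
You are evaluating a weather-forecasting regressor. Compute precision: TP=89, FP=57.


Precision = TP/(TP+FP)
= 89/(89+57)
= 89/146 = 60.96%

60.96%


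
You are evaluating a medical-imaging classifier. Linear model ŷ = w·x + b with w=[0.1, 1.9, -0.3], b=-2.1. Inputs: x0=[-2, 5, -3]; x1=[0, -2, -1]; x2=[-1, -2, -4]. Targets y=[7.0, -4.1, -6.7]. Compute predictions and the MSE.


ŷ0 = (0.1)·(-2) + (1.9)·(5) + (-0.3)·(-3) - 2.1 = 8.1
ŷ1 = (0.1)·(0) + (1.9)·(-2) + (-0.3)·(-1) - 2.1 = -5.6
ŷ2 = (0.1)·(-1) + (1.9)·(-2) + (-0.3)·(-4) - 2.1 = -4.8
errors² = [1.21, 2.25, 3.61]
MSE = 7.0700/3 = 2.3567

2.3567


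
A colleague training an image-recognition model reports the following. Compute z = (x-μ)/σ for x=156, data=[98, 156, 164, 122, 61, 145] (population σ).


μ = 124.3333, σ = 35.8546
z = (156 - 124.3333)/35.8546 = 0.8832

0.8832


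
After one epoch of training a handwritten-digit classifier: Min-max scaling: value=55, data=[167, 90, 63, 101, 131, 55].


min=55, max=167
(55-55)/(167-55) = 0/112 = 0.0

0.0


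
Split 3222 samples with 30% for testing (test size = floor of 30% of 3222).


Test = ⌊3222·30/100⌋ = 966
Train = 3222 - 966 = 2256

Train: 2256, Test: 966


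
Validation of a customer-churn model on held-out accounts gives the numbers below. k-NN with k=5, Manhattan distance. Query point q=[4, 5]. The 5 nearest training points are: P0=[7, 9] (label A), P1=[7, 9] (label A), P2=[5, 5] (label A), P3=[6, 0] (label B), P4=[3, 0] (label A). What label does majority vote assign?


d(q,P0) = 7  (label A)
d(q,P1) = 7  (label A)
d(q,P2) = 1  (label A)
d(q,P3) = 7  (label B)
d(q,P4) = 6  (label A)
Votes: A=4, B=1
Majority → A

A


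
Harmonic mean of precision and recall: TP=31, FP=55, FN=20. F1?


Precision = 31/86 = 0.3605
Recall = 31/51 = 0.6078
F1 = 2·P·R/(P+R) = 2·TP/(2·TP+FP+FN) = 62/(62+55+20) = 62/137 = 0.4526

0.4526


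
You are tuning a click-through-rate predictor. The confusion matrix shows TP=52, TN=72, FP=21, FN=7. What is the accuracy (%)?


Accuracy = (TP+TN)/(TP+TN+FP+FN)
= (52+72)/(152)
= 124/152 = 81.58%

81.58%


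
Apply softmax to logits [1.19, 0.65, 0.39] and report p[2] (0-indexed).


Exponentials: e^1.19=3.2871, e^0.65=1.9155, e^0.39=1.477
Sum = 6.6796
Softmax = [0.4921, 0.2868, 0.2211]
p[2] = 1.477/6.6796 = 0.2211

0.2211


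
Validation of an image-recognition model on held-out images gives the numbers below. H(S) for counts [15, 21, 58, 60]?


Probabilities: [15/154, 21/154, 58/154, 60/154] ≈ [0.0974, 0.1364, 0.3766, 0.3896]
H = -((15/154)·log₂(15/154) + (21/154)·log₂(21/154) + (58/154)·log₂(58/154) + (60/154)·log₂(60/154))
  = 1.7797 bits

1.7797 bits


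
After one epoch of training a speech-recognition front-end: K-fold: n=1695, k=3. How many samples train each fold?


Fold size = 1695/3 = 565
Training per fold = 1695 - 565 = 1130

1130


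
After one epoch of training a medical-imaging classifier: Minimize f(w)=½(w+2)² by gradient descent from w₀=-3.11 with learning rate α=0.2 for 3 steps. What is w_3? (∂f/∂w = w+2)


step 1: grad = -3.11+2 = -1.11; w = -3.11 - 0.2·(-1.11) = -2.888
step 2: grad = -2.888+2 = -0.888; w = -2.888 - 0.2·(-0.888) = -2.7104
step 3: grad = -2.7104+2 = -0.7104; w = -2.7104 - 0.2·(-0.7104) = -2.56832

-2.56832


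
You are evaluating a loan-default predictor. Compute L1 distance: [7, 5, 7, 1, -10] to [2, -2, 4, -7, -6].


d = |7-2| + |5+ 2| + |7-4| + |1+ 7| + |-10+ 6|
  = 5 + 7 + 3 + 8 + 4
  = 27

27


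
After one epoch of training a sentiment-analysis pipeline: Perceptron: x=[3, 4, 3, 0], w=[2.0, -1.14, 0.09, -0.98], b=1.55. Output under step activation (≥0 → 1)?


z = (3)·(2.0) + (4)·(-1.14) + (3)·(0.09) + (0)·(-0.98) + 1.55
  = 3.26
step(z) = 1 (z≥0)

1


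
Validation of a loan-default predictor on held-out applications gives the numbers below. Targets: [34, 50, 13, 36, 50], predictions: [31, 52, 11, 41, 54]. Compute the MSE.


Squared errors: (34-31)²=9, (50-52)²=4, (13-11)²=4, (36-41)²=25, (50-54)²=16
Sum = 58
MSE = 58/5 = 58/5

58/5


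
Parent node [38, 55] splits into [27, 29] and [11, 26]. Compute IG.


Parent = [38, 55], H_parent = 0.9758
H_left = 0.9991 (n=56), H_right = 0.878 (n=37)
H_children = (56/93)·0.9991 + (37/93)·0.878 = 0.9509
IG = 0.9758 - 0.9509 = 0.0249

0.0249


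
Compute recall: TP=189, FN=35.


Recall = TP/(TP+FN)
= 189/(189+35)
= 189/224 = 84.38%

84.38%


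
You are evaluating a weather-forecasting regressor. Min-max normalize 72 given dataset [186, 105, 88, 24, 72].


min=24, max=186
(72-24)/(186-24) = 48/162 = 0.2963

0.2963


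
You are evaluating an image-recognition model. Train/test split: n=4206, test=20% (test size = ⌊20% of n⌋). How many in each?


Test = ⌊4206·20/100⌋ = 841
Train = 4206 - 841 = 3365

Train: 3365, Test: 841


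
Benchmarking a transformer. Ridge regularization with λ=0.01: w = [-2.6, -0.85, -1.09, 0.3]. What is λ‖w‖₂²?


‖w‖₂² = (-2.6)² + (-0.85)² + (-1.09)² + (0.3)²
     = 6.76 + 0.7225 + 1.1881 + 0.09
     = 8.7606
λ·‖w‖₂² = 0.01·8.7606 = 0.087606

0.087606


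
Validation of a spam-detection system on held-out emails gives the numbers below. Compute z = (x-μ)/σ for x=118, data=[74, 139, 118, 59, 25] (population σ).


μ = 83, σ = 40.9439
z = (118 - 83)/40.9439 = 0.8548

0.8548


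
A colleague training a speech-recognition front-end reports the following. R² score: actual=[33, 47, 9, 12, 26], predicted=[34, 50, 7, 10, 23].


ȳ = 25.4
SS_res = Σ(y-ŷ)² = 27
SS_tot = Σ(y-ȳ)² = 973.2
R² = 1 - SS_res/SS_tot = 1 - 0.0277 = 0.9723

0.9723


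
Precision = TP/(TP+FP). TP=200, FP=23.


Precision = TP/(TP+FP)
= 200/(200+23)
= 200/223 = 89.69%

89.69%


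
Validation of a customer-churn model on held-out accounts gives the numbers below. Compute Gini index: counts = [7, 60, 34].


Probabilities: [7/101, 60/101, 34/101] ≈ [0.0693, 0.5941, 0.3366]
Σpᵢ² = (49 + 3600 + 1156)/101² = 4805/10201
Gini = 1 - Σpᵢ² = 1 - 4805/10201 = 0.529

0.529


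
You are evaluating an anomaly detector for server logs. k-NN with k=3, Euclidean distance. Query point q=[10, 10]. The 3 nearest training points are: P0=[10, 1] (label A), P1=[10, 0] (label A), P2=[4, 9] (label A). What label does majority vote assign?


d(q,P0) = 9.0  (label A)
d(q,P1) = 10.0  (label A)
d(q,P2) = 6.0828  (label A)
Votes: A=3, B=0
Majority → A

A


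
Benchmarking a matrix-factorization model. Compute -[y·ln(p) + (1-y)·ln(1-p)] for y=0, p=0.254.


BCE = -[y·ln(p) + (1-y)·ln(1-p)]
= -0 - 1·ln(1-0.254)
= -ln(0.746) = 0.293

0.293


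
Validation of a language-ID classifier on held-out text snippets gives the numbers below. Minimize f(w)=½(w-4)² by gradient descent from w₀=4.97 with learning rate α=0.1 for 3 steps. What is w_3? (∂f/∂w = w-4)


step 1: grad = 4.97-4 = 0.97; w = 4.97 - 0.1·(0.97) = 4.873
step 2: grad = 4.873-4 = 0.873; w = 4.873 - 0.1·(0.873) = 4.7857
step 3: grad = 4.7857-4 = 0.7857; w = 4.7857 - 0.1·(0.7857) = 4.70713

4.70713


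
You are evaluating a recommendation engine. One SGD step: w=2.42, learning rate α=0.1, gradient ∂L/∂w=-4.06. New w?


w_new = w - α·∇
= 2.42 - 0.1·-4.06
= 2.42 + 0.406
= 2.826

2.826


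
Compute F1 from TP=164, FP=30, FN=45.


Precision = 164/194 = 0.8454
Recall = 164/209 = 0.7847
F1 = 2·P·R/(P+R) = 2·TP/(2·TP+FP+FN) = 328/(328+30+45) = 328/403 = 0.8139

0.8139


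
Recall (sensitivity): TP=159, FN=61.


Recall = TP/(TP+FN)
= 159/(159+61)
= 159/220 = 72.27%

72.27%


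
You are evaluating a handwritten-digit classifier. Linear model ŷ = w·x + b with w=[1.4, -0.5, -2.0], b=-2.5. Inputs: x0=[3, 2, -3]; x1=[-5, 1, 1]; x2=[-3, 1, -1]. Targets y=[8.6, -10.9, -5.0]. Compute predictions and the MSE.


ŷ0 = (1.4)·(3) + (-0.5)·(2) + (-2.0)·(-3) - 2.5 = 6.7
ŷ1 = (1.4)·(-5) + (-0.5)·(1) + (-2.0)·(1) - 2.5 = -12.0
ŷ2 = (1.4)·(-3) + (-0.5)·(1) + (-2.0)·(-1) - 2.5 = -5.2
errors² = [3.61, 1.21, 0.04]
MSE = 4.8600/3 = 1.62

1.62


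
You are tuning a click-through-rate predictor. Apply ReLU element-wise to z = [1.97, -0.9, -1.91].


ReLU(1.97) = max(0, 1.97) = 1.97
ReLU(-0.9) = max(0, -0.9) = 0.0
ReLU(-1.91) = max(0, -1.91) = 0.0
result = [1.97, 0.0, 0.0]

[1.97, 0.0, 0.0]


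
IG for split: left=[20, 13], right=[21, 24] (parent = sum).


Parent = [41, 37], H_parent = 0.9981
H_left = 0.9673 (n=33), H_right = 0.9968 (n=45)
H_children = (33/78)·0.9673 + (45/78)·0.9968 = 0.9843
IG = 0.9981 - 0.9843 = 0.0138

0.0138


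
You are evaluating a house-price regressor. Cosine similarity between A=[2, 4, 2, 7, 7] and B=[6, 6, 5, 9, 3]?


A·B = 2·6 + 4·6 + 2·5 + 7·9 + 7·3 = 130
‖A‖ = √122 = 11.0454, ‖B‖ = √187 = 13.6748
cos = 130/(√122·√187) = 130/√22814 = 0.8607

0.8607


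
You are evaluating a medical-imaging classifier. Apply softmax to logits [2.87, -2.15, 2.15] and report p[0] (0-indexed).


Exponentials: e^2.87=17.637, e^-2.15=0.1165, e^2.15=8.5849
Sum = 26.3384
Softmax = [0.6696, 0.0044, 0.3259]
p[0] = 17.637/26.3384 = 0.6696

0.6696


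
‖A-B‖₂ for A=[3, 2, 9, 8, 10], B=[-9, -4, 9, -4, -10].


d = √((3+ 9)² + (2+ 4)² + (9-9)² + (8+ 4)² + (10+ 10)²)
  = √(144 + 36 + 0 + 144 + 400)
  = √724 = 26.9072

26.9072


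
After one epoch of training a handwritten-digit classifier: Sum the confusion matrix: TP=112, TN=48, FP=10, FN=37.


Total = TP + TN + FP + FN
= 112 + 48 + 10 + 37
= 207
(Predicted positive: 122, predicted negative: 85)

207


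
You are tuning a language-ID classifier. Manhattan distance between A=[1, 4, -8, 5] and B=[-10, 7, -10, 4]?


d = |1+ 10| + |4-7| + |-8+ 10| + |5-4|
  = 11 + 3 + 2 + 1
  = 17

17


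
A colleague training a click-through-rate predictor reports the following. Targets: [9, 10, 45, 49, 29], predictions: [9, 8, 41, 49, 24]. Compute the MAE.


Absolute errors: |9-9|=0, |10-8|=2, |45-41|=4, |49-49|=0, |29-24|=5
Sum = 11
MAE = 11/5 = 11/5

11/5


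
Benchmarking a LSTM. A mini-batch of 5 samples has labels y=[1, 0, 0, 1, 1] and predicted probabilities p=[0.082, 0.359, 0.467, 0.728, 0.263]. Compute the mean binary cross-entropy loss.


L[0] = -ln(0.082) = 2.501
L[1] = -ln(1-0.359) = -ln(0.641) = 0.4447
L[2] = -ln(1-0.467) = -ln(0.533) = 0.6292
L[3] = -ln(0.728) = 0.3175
L[4] = -ln(0.263) = 1.3356
mean = (2.501 + 0.4447 + 0.6292 + 0.3175 + 1.3356)/5 = 1.0456

1.0456


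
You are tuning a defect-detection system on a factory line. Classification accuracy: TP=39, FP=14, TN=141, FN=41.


Accuracy = (TP+TN)/(TP+TN+FP+FN)
= (39+141)/(235)
= 180/235 = 76.6%

76.6%


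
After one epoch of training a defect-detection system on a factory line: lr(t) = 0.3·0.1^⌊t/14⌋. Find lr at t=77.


n_drops = ⌊77/14⌋ = 5
lr = 0.3·0.1^5 = 0.3·0.00001 = 0.000003

0.000003


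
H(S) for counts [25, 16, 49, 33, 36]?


Probabilities: [25/159, 16/159, 49/159, 33/159, 36/159] ≈ [0.1572, 0.1006, 0.3082, 0.2075, 0.2264]
H = -((25/159)·log₂(25/159) + (16/159)·log₂(16/159) + (49/159)·log₂(49/159) + (33/159)·log₂(33/159) + (36/159)·log₂(36/159))
  = 2.2324 bits

2.2324 bits


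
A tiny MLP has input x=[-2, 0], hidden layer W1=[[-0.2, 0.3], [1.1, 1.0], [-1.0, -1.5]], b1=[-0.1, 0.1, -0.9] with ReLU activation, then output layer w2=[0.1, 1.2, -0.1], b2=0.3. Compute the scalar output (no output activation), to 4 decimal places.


z1[0] = (-0.2)·(-2) + (0.3)·(0) - 0.1 = 0.3
z1[1] = (1.1)·(-2) + (1.0)·(0) + 0.1 = -2.1
z1[2] = (-1.0)·(-2) + (-1.5)·(0) - 0.9 = 1.1
h = ReLU(z1) = [0.3, 0.0, 1.1]
output = (0.1)·(0.3) + (1.2)·(0.0) + (-0.1)·(1.1) + 0.3 = 0.22

0.22


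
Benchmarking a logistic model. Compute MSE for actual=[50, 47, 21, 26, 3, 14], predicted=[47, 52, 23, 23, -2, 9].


Squared errors: (50-47)²=9, (47-52)²=25, (21-23)²=4, (26-23)²=9, (3+ 2)²=25, (14-9)²=25
Sum = 97
MSE = 97/6 = 97/6

97/6


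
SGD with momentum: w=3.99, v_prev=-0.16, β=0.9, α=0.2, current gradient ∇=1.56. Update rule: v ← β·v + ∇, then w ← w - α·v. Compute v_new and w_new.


v_new = 0.9·-0.16 + 1.56 = -0.144 + 1.56 = 1.416
w_new = 3.99 - 0.2·1.416 = 3.99 - 0.2832 = 3.7068

v_new=1.416, w_new=3.7068


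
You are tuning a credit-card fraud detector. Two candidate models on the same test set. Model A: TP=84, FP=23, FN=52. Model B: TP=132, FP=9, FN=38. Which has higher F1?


Model A: P=84/107=0.785, R=84/136=0.6176, F1=2PR/(P+R)=2TP/(2TP+FP+FN)=168/243=0.6914
Model B: P=132/141=0.9362, R=132/170=0.7765, F1=2PR/(P+R)=2TP/(2TP+FP+FN)=264/311=0.8489
0.6914 < 0.8489 → Model B

Model B


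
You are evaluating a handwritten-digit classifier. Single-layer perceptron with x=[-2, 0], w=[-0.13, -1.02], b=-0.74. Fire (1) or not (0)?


z = (-2)·(-0.13) + (0)·(-1.02) - 0.74
  = -0.48
step(z) = 0 (z<0)

0


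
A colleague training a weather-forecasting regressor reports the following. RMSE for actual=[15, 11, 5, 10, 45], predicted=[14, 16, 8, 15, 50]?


MSE = 85/5 = 17
RMSE = √(85/5) = 4.1231

4.1231


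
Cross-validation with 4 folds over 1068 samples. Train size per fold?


Fold size = 1068/4 = 267
Training per fold = 1068 - 267 = 801

801


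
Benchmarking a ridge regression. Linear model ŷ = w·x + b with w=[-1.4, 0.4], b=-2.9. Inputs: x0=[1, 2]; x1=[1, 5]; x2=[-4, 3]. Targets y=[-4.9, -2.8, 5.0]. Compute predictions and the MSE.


ŷ0 = (-1.4)·(1) + (0.4)·(2) - 2.9 = -3.5
ŷ1 = (-1.4)·(1) + (0.4)·(5) - 2.9 = -2.3
ŷ2 = (-1.4)·(-4) + (0.4)·(3) - 2.9 = 3.9
errors² = [1.96, 0.25, 1.21]
MSE = 3.4200/3 = 1.14

1.14


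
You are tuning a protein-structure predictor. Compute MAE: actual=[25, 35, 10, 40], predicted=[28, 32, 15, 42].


Absolute errors: |25-28|=3, |35-32|=3, |10-15|=5, |40-42|=2
Sum = 13
MAE = 13/4 = 13/4

13/4


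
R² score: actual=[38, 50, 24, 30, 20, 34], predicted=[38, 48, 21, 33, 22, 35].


ȳ = 32.6667
SS_res = Σ(y-ŷ)² = 27
SS_tot = Σ(y-ȳ)² = 573.33
R² = 1 - SS_res/SS_tot = 1 - 0.0471 = 0.9529

0.9529


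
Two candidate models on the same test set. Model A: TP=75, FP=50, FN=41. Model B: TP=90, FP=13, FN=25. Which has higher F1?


Model A: P=75/125=0.6, R=75/116=0.6466, F1=2PR/(P+R)=2TP/(2TP+FP+FN)=150/241=0.6224
Model B: P=90/103=0.8738, R=90/115=0.7826, F1=2PR/(P+R)=2TP/(2TP+FP+FN)=180/218=0.8257
0.6224 < 0.8257 → Model B

Model B


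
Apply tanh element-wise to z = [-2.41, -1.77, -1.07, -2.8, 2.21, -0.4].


tanh(-2.41) = -0.984
tanh(-1.77) = -0.9436
tanh(-1.07) = -0.7895
tanh(-2.8) = -0.9926
tanh(2.21) = 0.9762
tanh(-0.4) = -0.3799
result = [-0.984, -0.9436, -0.7895, -0.9926, 0.9762, -0.3799]

[-0.984, -0.9436, -0.7895, -0.9926, 0.9762, -0.3799]


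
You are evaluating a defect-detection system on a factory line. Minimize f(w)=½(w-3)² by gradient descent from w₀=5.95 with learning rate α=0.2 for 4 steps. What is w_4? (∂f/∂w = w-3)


step 1: grad = 5.95-3 = 2.95; w = 5.95 - 0.2·(2.95) = 5.36
step 2: grad = 5.36-3 = 2.36; w = 5.36 - 0.2·(2.36) = 4.888
step 3: grad = 4.888-3 = 1.888; w = 4.888 - 0.2·(1.888) = 4.5104
step 4: grad = 4.5104-3 = 1.5104; w = 4.5104 - 0.2·(1.5104) = 4.20832

4.20832


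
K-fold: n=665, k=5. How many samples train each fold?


Fold size = 665/5 = 133
Training per fold = 665 - 133 = 532

532


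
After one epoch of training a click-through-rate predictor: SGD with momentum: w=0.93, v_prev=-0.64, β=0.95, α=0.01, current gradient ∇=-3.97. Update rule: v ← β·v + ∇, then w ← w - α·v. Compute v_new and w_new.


v_new = 0.95·-0.64 - 3.97 = -0.608 - 3.97 = -4.578
w_new = 0.93 - 0.01·-4.578 = 0.93 + 0.04578 = 0.97578

v_new=-4.578, w_new=0.97578


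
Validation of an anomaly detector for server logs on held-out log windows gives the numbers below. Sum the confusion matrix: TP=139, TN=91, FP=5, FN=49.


Total = TP + TN + FP + FN
= 139 + 91 + 5 + 49
= 284
(Predicted positive: 144, predicted negative: 140)

284


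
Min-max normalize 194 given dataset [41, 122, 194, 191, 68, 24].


min=24, max=194
(194-24)/(194-24) = 170/170 = 1.0

1.0


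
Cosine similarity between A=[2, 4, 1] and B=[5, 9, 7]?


A·B = 2·5 + 4·9 + 1·7 = 53
‖A‖ = √21 = 4.5826, ‖B‖ = √155 = 12.4499
cos = 53/(√21·√155) = 53/√3255 = 0.929

0.929


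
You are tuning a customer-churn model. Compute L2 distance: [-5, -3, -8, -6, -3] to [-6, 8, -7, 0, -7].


d = √((-5+ 6)² + (-3-8)² + (-8+ 7)² + (-6-0)² + (-3+ 7)²)
  = √(1 + 121 + 1 + 36 + 16)
  = √175 = 13.2288

13.2288


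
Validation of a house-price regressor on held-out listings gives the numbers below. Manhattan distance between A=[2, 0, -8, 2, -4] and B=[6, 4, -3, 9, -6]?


d = |2-6| + |0-4| + |-8+ 3| + |2-9| + |-4+ 6|
  = 4 + 4 + 5 + 7 + 2
  = 22

22


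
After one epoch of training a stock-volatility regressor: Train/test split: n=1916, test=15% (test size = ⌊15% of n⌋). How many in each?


Test = ⌊1916·15/100⌋ = 287
Train = 1916 - 287 = 1629

Train: 1629, Test: 287


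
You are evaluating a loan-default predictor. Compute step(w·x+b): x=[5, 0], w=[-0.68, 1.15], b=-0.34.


z = (5)·(-0.68) + (0)·(1.15) - 0.34
  = -3.74
step(z) = 0 (z<0)

0


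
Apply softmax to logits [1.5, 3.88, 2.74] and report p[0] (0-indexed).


Exponentials: e^1.5=4.4817, e^3.88=48.4242, e^2.74=15.487
Sum = 68.3929
Softmax = [0.0655, 0.708, 0.2264]
p[0] = 4.4817/68.3929 = 0.0655

0.0655


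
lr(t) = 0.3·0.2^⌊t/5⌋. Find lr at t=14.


n_drops = ⌊14/5⌋ = 2
lr = 0.3·0.2^2 = 0.3·0.04 = 0.012

0.012


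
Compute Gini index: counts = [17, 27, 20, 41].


Probabilities: [17/105, 27/105, 20/105, 41/105] ≈ [0.1619, 0.2571, 0.1905, 0.3905]
Σpᵢ² = (289 + 729 + 400 + 1681)/105² = 3099/11025
Gini = 1 - Σpᵢ² = 1 - 3099/11025 = 0.7189

0.7189


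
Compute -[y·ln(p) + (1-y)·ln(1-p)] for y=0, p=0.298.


BCE = -[y·ln(p) + (1-y)·ln(1-p)]
= -0 - 1·ln(1-0.298)
= -ln(0.702) = 0.3538

0.3538


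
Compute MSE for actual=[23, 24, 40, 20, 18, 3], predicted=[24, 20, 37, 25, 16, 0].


Squared errors: (23-24)²=1, (24-20)²=16, (40-37)²=9, (20-25)²=25, (18-16)²=4, (3-0)²=9
Sum = 64
MSE = 64/6 = 32/3

32/3


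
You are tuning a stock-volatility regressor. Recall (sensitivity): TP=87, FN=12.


Recall = TP/(TP+FN)
= 87/(87+12)
= 87/99 = 87.88%

87.88%


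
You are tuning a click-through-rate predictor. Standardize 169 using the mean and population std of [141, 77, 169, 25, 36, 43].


μ = 81.8333, σ = 54.7126
z = (169 - 81.8333)/54.7126 = 1.5932

1.5932


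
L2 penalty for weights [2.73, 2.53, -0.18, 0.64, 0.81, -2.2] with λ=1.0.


‖w‖₂² = (2.73)² + (2.53)² + (-0.18)² + (0.64)² + (0.81)² + (-2.2)²
     = 7.4529 + 6.4009 + 0.0324 + 0.4096 + 0.6561 + 4.84
     = 19.7919
λ·‖w‖₂² = 1.0·19.7919 = 19.7919

19.7919


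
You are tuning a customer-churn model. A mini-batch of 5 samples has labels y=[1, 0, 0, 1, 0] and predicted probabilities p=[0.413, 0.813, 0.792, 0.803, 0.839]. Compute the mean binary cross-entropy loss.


L[0] = -ln(0.413) = 0.8843
L[1] = -ln(1-0.813) = -ln(0.187) = 1.6766
L[2] = -ln(1-0.792) = -ln(0.208) = 1.5702
L[3] = -ln(0.803) = 0.2194
L[4] = -ln(1-0.839) = -ln(0.161) = 1.8264
mean = (0.8843 + 1.6766 + 1.5702 + 0.2194 + 1.8264)/5 = 1.2354

1.2354


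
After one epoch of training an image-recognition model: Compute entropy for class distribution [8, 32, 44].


Probabilities: [8/84, 32/84, 44/84] ≈ [0.0952, 0.381, 0.5238]
H = -((8/84)·log₂(8/84) + (32/84)·log₂(32/84) + (44/84)·log₂(44/84))
  = 1.3421 bits

1.3421 bits


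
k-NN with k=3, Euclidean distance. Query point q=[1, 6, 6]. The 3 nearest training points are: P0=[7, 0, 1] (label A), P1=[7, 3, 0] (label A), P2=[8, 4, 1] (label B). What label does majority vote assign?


d(q,P0) = 9.8489  (label A)
d(q,P1) = 9.0  (label A)
d(q,P2) = 8.8318  (label B)
Votes: A=2, B=1
Majority → A

A


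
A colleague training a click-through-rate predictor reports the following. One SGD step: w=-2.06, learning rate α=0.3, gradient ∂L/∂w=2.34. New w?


w_new = w - α·∇
= -2.06 - 0.3·2.34
= -2.06 - 0.702
= -2.762

-2.762


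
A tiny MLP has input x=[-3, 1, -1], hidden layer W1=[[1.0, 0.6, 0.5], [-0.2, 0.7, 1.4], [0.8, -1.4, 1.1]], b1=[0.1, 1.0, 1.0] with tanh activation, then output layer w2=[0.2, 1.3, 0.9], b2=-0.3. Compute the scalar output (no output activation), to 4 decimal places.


z1[0] = (1.0)·(-3) + (0.6)·(1) + (0.5)·(-1) + 0.1 = -2.8
z1[1] = (-0.2)·(-3) + (0.7)·(1) + (1.4)·(-1) + 1.0 = 0.9
z1[2] = (0.8)·(-3) + (-1.4)·(1) + (1.1)·(-1) + 1.0 = -3.9
h = tanh(z1) = [-0.9926, 0.7163, -0.9992]
output = (0.2)·(-0.9926) + (1.3)·(0.7163) + (0.9)·(-0.9992) - 0.3 = -0.4666

-0.4666


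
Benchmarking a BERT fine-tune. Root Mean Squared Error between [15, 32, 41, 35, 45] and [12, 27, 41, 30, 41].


MSE = 75/5 = 15
RMSE = √(75/5) = 3.873

3.873


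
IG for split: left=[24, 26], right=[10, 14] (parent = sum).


Parent = [34, 40], H_parent = 0.9953
H_left = 0.9988 (n=50), H_right = 0.9799 (n=24)
H_children = (50/74)·0.9988 + (24/74)·0.9799 = 0.9927
IG = 0.9953 - 0.9927 = 0.0026

0.0026


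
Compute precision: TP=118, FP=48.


Precision = TP/(TP+FP)
= 118/(118+48)
= 118/166 = 71.08%

71.08%


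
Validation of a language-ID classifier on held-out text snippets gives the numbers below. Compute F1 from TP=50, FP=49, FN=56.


Precision = 50/99 = 0.5051
Recall = 50/106 = 0.4717
F1 = 2·P·R/(P+R) = 2·TP/(2·TP+FP+FN) = 100/(100+49+56) = 100/205 = 0.4878

0.4878


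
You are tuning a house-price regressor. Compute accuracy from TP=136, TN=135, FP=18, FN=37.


Accuracy = (TP+TN)/(TP+TN+FP+FN)
= (136+135)/(326)
= 271/326 = 83.13%

83.13%


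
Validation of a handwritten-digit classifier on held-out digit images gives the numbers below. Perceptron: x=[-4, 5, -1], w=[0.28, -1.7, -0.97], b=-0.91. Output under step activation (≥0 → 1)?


z = (-4)·(0.28) + (5)·(-1.7) + (-1)·(-0.97) - 0.91
  = -9.56
step(z) = 0 (z<0)

0


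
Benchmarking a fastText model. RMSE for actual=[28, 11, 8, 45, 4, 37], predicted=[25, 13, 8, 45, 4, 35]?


MSE = 17/6 = 2.8333
RMSE = √(17/6) = 1.6833

1.6833


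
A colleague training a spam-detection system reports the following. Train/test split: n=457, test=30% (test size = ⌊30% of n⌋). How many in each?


Test = ⌊457·30/100⌋ = 137
Train = 457 - 137 = 320

Train: 320, Test: 137


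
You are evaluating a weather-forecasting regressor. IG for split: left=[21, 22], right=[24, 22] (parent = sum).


Parent = [45, 44], H_parent = 0.9999
H_left = 0.9996 (n=43), H_right = 0.9986 (n=46)
H_children = (43/89)·0.9996 + (46/89)·0.9986 = 0.9991
IG = 0.9999 - 0.9991 = 0.0008

0.0008


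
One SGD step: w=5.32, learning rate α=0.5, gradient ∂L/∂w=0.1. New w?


w_new = w - α·∇
= 5.32 - 0.5·0.1
= 5.32 - 0.05
= 5.27

5.27
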